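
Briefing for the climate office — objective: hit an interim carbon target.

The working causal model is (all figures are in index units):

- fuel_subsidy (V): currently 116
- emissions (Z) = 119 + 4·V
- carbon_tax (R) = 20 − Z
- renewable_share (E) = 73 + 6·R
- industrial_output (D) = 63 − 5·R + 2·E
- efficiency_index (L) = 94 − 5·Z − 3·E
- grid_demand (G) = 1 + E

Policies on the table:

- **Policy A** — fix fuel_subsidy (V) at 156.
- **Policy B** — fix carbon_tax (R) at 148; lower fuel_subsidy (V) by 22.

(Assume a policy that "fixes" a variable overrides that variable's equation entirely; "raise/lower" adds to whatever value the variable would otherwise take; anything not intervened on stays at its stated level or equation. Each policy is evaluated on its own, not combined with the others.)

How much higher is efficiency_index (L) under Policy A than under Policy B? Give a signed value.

Policy A (V := 156):
  V = 156
  Z = 119 + 4·156 = 743
  R = 20 − 743 = -723
  E = 73 + 6·(-723) = -4265
  L = 94 − 5·743 − 3·(-4265) = 9174
Policy B (R := 148, V − 22):
  V = 116 − 22 = 94
  Z = 119 + 4·94 = 495
  R = 148
  E = 73 + 6·148 = 961
  L = 94 − 5·495 − 3·961 = -5264
L: 9174 − (-5264) = 14438

14438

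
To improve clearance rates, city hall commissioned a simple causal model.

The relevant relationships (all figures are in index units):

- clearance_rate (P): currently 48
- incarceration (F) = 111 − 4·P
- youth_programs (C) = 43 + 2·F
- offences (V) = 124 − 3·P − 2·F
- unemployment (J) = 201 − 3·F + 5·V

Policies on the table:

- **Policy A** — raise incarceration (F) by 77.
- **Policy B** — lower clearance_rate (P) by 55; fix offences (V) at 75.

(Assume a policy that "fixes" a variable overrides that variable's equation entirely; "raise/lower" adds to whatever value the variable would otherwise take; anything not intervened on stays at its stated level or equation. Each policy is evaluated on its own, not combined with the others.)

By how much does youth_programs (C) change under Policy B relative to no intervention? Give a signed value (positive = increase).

Baseline:
  P = 48
  F = 111 − 4·48 = -81
  C = 43 + 2·(-81) = -119
Policy B (P − 55, V := 75):
  P = 48 − 55 = -7
  F = 111 − 4·(-7) = 139
  C = 43 + 2·139 = 321
Change in C: 321 − (-119) = 440

440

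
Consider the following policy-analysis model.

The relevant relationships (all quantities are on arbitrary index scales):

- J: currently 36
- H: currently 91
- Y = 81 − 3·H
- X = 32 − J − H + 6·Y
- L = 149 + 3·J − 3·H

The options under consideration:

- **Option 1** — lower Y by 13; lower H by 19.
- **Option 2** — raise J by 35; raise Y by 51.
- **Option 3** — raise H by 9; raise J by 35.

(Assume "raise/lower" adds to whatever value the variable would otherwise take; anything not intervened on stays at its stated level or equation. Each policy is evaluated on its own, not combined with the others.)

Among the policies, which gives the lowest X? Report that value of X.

Option 1 (Y − 13, H − 19):
  J = 36
  H = 91 − 19 = 72
  Y = 81 − 3·72 (−13 from intervention) = -148
  X = 32 − 36 − 72 + 6·(-148) = -964
Option 2 (J + 35, Y + 51):
  J = 36 + 35 = 71
  H = 91
  Y = 81 − 3·91 (+51 from intervention) = -141
  X = 32 − 71 − 91 + 6·(-141) = -976
Option 3 (H + 9, J + 35):
  J = 36 + 35 = 71
  H = 91 + 9 = 100
  Y = 81 − 3·100 = -219
  X = 32 − 71 − 100 + 6·(-219) = -1453
Comparing — Option 1: X=-964, Option 2: X=-976, Option 3: X=-1453. Lowest is -1453 (Option 3).

-1453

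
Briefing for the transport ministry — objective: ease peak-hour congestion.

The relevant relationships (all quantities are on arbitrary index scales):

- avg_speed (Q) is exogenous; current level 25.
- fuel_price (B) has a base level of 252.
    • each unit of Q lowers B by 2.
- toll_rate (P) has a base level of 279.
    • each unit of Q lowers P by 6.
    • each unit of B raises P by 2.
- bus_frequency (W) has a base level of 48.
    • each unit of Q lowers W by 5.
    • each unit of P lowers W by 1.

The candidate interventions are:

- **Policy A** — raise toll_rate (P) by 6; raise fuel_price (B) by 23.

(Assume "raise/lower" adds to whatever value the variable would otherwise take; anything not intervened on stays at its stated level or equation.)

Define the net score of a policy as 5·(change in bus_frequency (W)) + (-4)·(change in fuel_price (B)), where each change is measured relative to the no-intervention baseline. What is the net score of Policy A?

Baseline:
  Q = 25
  B = 252 − 2·25 = 202
  P = 279 − 6·25 + 2·202 = 533
  W = 48 − 5·25 − 533 = -610
Policy A (P + 6, B + 23):
  Q = 25
  B = 252 − 2·25 (+23 from intervention) = 225
  P = 279 − 6·25 + 2·225 (+6 from intervention) = 585
  W = 48 − 5·25 − 585 = -662
ΔW = -662 − (-610) = -52; ΔB = 225 − 202 = 23
Score = 5·(-52) + (-4)·23 = -352

-352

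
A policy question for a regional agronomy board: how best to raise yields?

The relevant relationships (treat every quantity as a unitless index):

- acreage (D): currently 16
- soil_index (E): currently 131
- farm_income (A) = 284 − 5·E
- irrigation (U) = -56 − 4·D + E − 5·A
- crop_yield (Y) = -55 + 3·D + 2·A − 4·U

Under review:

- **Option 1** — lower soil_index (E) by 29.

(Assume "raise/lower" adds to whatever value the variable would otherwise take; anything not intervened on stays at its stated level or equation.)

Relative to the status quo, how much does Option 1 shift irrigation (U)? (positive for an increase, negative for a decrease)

-754

Baseline:
  D = 16
  E = 131
  A = 284 − 5·131 = -371
  U = -56 − 4·16 + 131 − 5·(-371) = 1866
Option 1 (E − 29):
  D = 16
  E = 131 − 29 = 102
  A = 284 − 5·102 = -226
  U = -56 − 4·16 + 102 − 5·(-226) = 1112
Change in U: 1112 − 1866 = -754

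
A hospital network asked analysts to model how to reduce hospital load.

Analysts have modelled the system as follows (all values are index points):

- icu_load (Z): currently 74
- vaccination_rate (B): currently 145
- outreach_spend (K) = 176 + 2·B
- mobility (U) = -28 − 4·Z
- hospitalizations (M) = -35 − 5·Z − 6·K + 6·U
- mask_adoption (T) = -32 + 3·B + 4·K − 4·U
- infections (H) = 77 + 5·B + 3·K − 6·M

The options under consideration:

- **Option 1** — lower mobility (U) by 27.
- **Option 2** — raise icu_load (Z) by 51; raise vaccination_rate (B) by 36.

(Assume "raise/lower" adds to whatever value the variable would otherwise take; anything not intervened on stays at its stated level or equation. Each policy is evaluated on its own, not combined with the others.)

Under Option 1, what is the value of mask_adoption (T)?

Option 1 (U − 27):
  Z = 74
  B = 145
  K = 176 + 2·145 = 466
  U = -28 − 4·74 (−27 from intervention) = -351
  T = -32 + 3·145 + 4·466 − 4·(-351) = 3671

3671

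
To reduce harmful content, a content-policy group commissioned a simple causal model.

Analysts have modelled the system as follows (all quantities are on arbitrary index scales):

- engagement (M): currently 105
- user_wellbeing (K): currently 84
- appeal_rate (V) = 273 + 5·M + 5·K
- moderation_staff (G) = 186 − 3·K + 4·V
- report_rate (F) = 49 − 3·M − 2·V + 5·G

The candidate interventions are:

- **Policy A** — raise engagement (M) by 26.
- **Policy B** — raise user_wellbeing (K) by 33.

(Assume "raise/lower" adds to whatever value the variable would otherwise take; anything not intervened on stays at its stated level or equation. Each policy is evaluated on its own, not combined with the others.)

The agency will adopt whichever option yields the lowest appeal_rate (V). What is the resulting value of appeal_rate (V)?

1348

Policy A (M + 26):
  M = 105 + 26 = 131
  K = 84
  V = 273 + 5·131 + 5·84 = 1348
Policy B (K + 33):
  M = 105
  K = 84 + 33 = 117
  V = 273 + 5·105 + 5·117 = 1383
Comparing — Policy A: V=1348, Policy B: V=1383. Lowest is 1348 (Policy A).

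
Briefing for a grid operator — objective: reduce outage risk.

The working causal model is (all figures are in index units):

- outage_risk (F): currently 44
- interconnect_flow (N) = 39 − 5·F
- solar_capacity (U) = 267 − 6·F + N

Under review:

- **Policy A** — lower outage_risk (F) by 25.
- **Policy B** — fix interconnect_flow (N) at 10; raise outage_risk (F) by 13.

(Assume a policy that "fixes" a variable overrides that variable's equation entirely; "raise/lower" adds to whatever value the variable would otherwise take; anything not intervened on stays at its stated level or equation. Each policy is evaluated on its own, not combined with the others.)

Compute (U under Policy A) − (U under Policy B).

162

Policy A (F − 25):
  F = 44 − 25 = 19
  N = 39 − 5·19 = -56
  U = 267 − 6·19 + (-56) = 97
Policy B (N := 10, F + 13):
  F = 44 + 13 = 57
  N = 10
  U = 267 − 6·57 + 10 = -65
U: 97 − (-65) = 162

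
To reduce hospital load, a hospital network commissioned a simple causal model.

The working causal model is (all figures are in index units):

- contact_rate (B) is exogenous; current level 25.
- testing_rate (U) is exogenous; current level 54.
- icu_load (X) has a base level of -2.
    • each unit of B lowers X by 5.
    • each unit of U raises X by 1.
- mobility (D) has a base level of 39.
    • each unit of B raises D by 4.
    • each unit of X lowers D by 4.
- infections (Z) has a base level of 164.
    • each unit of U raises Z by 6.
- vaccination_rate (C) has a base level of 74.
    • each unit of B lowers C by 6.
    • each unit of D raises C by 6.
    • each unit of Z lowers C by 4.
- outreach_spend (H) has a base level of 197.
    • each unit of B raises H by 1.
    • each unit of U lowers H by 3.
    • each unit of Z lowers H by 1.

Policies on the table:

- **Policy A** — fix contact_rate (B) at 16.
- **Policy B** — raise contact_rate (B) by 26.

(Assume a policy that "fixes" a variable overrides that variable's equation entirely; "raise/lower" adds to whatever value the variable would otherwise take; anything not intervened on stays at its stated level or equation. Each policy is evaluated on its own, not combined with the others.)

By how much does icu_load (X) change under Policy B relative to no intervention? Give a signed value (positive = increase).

-130

Baseline:
  B = 25
  U = 54
  X = -2 − 5·25 + 54 = -73
Policy B (B + 26):
  B = 25 + 26 = 51
  U = 54
  X = -2 − 5·51 + 54 = -203
Change in X: -203 − (-73) = -130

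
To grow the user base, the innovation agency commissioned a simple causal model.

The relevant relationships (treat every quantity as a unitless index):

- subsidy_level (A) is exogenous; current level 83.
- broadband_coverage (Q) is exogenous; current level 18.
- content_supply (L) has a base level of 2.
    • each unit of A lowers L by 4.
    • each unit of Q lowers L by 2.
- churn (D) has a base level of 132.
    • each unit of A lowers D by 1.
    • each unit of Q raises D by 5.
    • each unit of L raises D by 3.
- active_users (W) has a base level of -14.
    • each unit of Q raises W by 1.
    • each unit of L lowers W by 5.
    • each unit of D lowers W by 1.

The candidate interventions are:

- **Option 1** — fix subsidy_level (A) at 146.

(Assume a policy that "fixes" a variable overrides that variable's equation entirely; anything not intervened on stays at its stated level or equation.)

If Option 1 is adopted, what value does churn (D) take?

-1778

Option 1 (A := 146):
  A = 146
  Q = 18
  L = 2 − 4·146 − 2·18 = -618
  D = 132 − 146 + 5·18 + 3·(-618) = -1778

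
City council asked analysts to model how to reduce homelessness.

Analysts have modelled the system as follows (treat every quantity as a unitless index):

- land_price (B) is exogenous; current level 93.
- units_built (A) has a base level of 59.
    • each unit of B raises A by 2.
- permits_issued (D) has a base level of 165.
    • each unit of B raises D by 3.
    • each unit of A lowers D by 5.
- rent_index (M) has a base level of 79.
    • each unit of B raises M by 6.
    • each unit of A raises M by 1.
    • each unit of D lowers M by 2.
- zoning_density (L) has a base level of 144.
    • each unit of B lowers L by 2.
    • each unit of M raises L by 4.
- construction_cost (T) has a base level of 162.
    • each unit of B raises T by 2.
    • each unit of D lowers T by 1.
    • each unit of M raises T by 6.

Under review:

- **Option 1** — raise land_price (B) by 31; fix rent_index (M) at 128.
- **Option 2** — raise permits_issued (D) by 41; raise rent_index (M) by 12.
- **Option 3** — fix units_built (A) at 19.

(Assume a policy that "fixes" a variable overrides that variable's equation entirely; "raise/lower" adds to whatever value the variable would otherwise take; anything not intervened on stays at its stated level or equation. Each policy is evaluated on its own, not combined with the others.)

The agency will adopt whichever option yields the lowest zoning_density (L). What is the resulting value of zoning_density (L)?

Option 1 (B + 31, M := 128):
  B = 93 + 31 = 124
  A = 59 + 2·124 = 307
  D = 165 + 3·124 − 5·307 = -998
  M = 128
  L = 144 − 2·124 + 4·128 = 408
Option 2 (D + 41, M + 12):
  B = 93
  A = 59 + 2·93 = 245
  D = 165 + 3·93 − 5·245 (+41 from intervention) = -740
  M = 79 + 6·93 + 245 − 2·(-740) (+12 from intervention) = 2374
  L = 144 − 2·93 + 4·2374 = 9454
Option 3 (A := 19):
  B = 93
  A = 19
  D = 165 + 3·93 − 5·19 = 349
  M = 79 + 6·93 + 19 − 2·349 = -42
  L = 144 − 2·93 + 4·(-42) = -210
Comparing — Option 1: L=408, Option 2: L=9454, Option 3: L=-210. Lowest is -210 (Option 3).

-210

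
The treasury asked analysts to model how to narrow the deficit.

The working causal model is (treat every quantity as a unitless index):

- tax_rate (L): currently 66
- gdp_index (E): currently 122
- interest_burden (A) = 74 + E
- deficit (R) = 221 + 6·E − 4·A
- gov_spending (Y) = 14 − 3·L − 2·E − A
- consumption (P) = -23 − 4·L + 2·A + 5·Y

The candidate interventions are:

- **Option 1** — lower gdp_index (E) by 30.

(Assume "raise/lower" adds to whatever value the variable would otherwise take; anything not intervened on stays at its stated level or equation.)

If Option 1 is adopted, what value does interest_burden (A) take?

Option 1 (E − 30):
  E = 122 − 30 = 92
  A = 74 + 92 = 166

166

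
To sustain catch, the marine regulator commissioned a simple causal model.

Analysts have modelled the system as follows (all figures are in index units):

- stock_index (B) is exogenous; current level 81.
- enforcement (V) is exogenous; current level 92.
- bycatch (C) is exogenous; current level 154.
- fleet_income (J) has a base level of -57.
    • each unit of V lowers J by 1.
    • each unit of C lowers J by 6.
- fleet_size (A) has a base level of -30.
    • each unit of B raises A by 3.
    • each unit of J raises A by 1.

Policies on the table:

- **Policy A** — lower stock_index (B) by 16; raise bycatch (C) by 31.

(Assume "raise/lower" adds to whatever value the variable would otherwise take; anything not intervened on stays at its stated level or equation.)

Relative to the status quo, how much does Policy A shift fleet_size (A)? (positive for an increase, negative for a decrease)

-234

Baseline:
  B = 81
  V = 92
  C = 154
  J = -57 − 92 − 6·154 = -1073
  A = -30 + 3·81 + (-1073) = -860
Policy A (B − 16, C + 31):
  B = 81 − 16 = 65
  V = 92
  C = 154 + 31 = 185
  J = -57 − 92 − 6·185 = -1259
  A = -30 + 3·65 + (-1259) = -1094
Change in A: -1094 − (-860) = -234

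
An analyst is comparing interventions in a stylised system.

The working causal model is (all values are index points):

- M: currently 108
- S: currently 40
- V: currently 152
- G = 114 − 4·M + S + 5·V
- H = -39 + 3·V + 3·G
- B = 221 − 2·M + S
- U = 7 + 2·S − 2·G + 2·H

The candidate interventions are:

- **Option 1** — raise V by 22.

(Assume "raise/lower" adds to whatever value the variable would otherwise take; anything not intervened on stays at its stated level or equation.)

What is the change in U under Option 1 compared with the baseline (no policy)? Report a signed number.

572

Baseline:
  M = 108
  S = 40
  V = 152
  G = 114 − 4·108 + 40 + 5·152 = 482
  H = -39 + 3·152 + 3·482 = 1863
  U = 7 + 2·40 − 2·482 + 2·1863 = 2849
Option 1 (V + 22):
  M = 108
  S = 40
  V = 152 + 22 = 174
  G = 114 − 4·108 + 40 + 5·174 = 592
  H = -39 + 3·174 + 3·592 = 2259
  U = 7 + 2·40 − 2·592 + 2·2259 = 3421
Change in U: 3421 − 2849 = 572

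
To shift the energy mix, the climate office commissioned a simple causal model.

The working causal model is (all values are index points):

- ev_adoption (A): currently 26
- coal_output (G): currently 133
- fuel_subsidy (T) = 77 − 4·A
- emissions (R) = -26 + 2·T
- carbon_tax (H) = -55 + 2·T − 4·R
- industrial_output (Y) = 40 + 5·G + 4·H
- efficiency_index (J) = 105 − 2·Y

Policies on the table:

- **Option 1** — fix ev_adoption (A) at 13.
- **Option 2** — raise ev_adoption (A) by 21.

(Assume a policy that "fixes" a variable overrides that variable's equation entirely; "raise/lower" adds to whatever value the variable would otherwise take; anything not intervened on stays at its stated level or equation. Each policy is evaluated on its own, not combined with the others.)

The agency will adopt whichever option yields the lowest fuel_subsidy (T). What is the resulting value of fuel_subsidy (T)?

Option 1 (A := 13):
  A = 13
  T = 77 − 4·13 = 25
Option 2 (A + 21):
  A = 26 + 21 = 47
  T = 77 − 4·47 = -111
Comparing — Option 1: T=25, Option 2: T=-111. Lowest is -111 (Option 2).

-111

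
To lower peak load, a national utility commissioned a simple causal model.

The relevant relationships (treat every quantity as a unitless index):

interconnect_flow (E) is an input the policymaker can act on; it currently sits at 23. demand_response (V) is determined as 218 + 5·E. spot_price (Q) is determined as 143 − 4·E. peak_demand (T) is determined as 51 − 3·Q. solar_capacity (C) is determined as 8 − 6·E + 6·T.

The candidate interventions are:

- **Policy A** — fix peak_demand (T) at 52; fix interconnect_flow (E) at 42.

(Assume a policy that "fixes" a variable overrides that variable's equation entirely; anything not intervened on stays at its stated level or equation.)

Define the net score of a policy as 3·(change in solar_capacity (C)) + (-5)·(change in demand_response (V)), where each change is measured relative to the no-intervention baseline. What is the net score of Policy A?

1955

Baseline:
  E = 23
  V = 218 + 5·23 = 333
  Q = 143 − 4·23 = 51
  T = 51 − 3·51 = -102
  C = 8 − 6·23 + 6·(-102) = -742
Policy A (T := 52, E := 42):
  E = 42
  V = 218 + 5·42 = 428
  Q = 143 − 4·42 = -25
  T = 52
  C = 8 − 6·42 + 6·52 = 68
ΔC = 68 − (-742) = 810; ΔV = 428 − 333 = 95
Score = 3·810 + (-5)·95 = 1955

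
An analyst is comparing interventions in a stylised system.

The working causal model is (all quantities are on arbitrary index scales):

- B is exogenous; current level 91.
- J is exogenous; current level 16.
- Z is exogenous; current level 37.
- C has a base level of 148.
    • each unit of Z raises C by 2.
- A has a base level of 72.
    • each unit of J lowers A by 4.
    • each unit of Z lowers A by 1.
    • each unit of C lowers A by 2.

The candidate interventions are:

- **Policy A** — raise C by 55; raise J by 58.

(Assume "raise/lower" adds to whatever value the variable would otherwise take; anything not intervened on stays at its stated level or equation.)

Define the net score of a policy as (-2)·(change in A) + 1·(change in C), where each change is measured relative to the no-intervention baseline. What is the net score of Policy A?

739

Baseline:
  J = 16
  Z = 37
  C = 148 + 2·37 = 222
  A = 72 − 4·16 − 37 − 2·222 = -473
Policy A (C + 55, J + 58):
  J = 16 + 58 = 74
  Z = 37
  C = 148 + 2·37 (+55 from intervention) = 277
  A = 72 − 4·74 − 37 − 2·277 = -815
ΔA = -815 − (-473) = -342; ΔC = 277 − 222 = 55
Score = (-2)·(-342) + 1·55 = 739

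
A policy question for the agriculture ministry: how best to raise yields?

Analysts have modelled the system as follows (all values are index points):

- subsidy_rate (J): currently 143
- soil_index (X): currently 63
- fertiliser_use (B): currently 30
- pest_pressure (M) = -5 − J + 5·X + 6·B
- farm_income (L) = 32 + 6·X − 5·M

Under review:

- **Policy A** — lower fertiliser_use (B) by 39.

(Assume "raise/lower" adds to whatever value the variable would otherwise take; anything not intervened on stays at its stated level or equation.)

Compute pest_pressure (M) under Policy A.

113

Policy A (B − 39):
  J = 143
  X = 63
  B = 30 − 39 = -9
  M = -5 − 143 + 5·63 + 6·(-9) = 113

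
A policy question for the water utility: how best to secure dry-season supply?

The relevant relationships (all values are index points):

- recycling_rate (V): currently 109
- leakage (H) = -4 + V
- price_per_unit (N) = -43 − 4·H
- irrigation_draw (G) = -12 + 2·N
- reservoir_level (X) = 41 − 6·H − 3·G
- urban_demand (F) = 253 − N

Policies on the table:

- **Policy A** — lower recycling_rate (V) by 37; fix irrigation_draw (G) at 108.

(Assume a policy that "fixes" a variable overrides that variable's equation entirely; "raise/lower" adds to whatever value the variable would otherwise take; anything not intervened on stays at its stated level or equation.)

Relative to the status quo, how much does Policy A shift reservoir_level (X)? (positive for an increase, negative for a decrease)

Baseline:
  V = 109
  H = -4 + 109 = 105
  N = -43 − 4·105 = -463
  G = -12 + 2·(-463) = -938
  X = 41 − 6·105 − 3·(-938) = 2225
Policy A (V − 37, G := 108):
  V = 109 − 37 = 72
  H = -4 + 72 = 68
  N = -43 − 4·68 = -315
  G = 108
  X = 41 − 6·68 − 3·108 = -691
Change in X: -691 − 2225 = -2916

-2916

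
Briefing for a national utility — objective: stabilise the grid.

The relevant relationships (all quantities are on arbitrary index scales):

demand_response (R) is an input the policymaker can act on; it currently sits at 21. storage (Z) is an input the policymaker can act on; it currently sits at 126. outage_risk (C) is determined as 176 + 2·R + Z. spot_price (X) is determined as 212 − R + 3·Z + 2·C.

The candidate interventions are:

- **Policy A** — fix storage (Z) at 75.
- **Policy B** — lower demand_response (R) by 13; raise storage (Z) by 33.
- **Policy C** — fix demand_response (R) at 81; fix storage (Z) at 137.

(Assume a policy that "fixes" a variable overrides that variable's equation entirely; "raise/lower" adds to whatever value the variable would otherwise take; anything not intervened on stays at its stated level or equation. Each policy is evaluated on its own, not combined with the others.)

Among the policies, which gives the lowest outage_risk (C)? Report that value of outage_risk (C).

293

Policy A (Z := 75):
  R = 21
  Z = 75
  C = 176 + 2·21 + 75 = 293
Policy B (R − 13, Z + 33):
  R = 21 − 13 = 8
  Z = 126 + 33 = 159
  C = 176 + 2·8 + 159 = 351
Policy C (R := 81, Z := 137):
  R = 81
  Z = 137
  C = 176 + 2·81 + 137 = 475
Comparing — Policy A: C=293, Policy B: C=351, Policy C: C=475. Lowest is 293 (Policy A).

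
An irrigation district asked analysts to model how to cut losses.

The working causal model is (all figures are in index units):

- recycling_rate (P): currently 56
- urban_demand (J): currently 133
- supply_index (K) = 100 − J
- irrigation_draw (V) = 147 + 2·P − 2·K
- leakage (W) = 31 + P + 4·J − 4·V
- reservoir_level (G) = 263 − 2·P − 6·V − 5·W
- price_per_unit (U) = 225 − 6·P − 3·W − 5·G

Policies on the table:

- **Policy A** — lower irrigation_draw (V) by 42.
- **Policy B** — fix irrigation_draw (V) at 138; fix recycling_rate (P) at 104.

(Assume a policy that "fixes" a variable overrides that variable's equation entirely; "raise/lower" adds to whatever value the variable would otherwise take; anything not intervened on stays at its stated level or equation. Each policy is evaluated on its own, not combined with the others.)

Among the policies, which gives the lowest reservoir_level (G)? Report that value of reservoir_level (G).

Policy A (V − 42):
  P = 56
  J = 133
  K = 100 − 133 = -33
  V = 147 + 2·56 − 2·(-33) (−42 from intervention) = 283
  W = 31 + 56 + 4·133 − 4·283 = -513
  G = 263 − 2·56 − 6·283 − 5·(-513) = 1018
Policy B (V := 138, P := 104):
  P = 104
  J = 133
  K = 100 − 133 = -33
  V = 138
  W = 31 + 104 + 4·133 − 4·138 = 115
  G = 263 − 2·104 − 6·138 − 5·115 = -1348
Comparing — Policy A: G=1018, Policy B: G=-1348. Lowest is -1348 (Policy B).

-1348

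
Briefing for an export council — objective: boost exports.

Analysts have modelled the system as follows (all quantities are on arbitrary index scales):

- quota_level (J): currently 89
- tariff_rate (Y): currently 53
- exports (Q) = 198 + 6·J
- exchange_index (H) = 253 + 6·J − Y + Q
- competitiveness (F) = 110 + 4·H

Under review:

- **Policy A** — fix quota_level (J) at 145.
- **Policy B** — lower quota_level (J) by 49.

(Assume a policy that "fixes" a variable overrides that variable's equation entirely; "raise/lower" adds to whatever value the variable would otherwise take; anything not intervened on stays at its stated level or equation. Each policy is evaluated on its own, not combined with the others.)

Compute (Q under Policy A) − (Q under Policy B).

Policy A (J := 145):
  J = 145
  Q = 198 + 6·145 = 1068
Policy B (J − 49):
  J = 89 − 49 = 40
  Q = 198 + 6·40 = 438
Q: 1068 − 438 = 630

630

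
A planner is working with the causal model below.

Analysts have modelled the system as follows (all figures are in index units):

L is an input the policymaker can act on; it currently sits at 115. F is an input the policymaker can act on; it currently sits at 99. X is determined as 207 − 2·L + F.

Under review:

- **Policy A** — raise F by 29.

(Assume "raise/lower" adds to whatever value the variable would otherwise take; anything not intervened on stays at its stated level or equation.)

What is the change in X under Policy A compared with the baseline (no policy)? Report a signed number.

Baseline:
  L = 115
  F = 99
  X = 207 − 2·115 + 99 = 76
Policy A (F + 29):
  L = 115
  F = 99 + 29 = 128
  X = 207 − 2·115 + 128 = 105
Change in X: 105 − 76 = 29

29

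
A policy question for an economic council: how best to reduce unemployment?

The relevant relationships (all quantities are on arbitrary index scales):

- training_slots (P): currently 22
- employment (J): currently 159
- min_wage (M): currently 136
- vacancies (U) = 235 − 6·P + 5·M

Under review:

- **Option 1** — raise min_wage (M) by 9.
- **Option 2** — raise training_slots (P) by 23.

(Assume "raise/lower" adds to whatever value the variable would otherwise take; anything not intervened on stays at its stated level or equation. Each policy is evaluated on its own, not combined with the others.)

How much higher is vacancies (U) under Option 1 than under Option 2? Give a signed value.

Option 1 (M + 9):
  P = 22
  M = 136 + 9 = 145
  U = 235 − 6·22 + 5·145 = 828
Option 2 (P + 23):
  P = 22 + 23 = 45
  M = 136
  U = 235 − 6·45 + 5·136 = 645
U: 828 − 645 = 183

183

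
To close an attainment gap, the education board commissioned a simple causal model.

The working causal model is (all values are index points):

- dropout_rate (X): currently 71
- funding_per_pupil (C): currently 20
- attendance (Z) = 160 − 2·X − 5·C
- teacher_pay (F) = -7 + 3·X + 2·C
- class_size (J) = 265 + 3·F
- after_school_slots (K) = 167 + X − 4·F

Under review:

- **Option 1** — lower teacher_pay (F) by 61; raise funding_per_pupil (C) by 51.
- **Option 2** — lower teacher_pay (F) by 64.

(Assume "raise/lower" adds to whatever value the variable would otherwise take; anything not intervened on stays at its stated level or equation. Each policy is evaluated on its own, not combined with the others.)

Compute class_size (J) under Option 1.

1126

Option 1 (F − 61, C + 51):
  X = 71
  C = 20 + 51 = 71
  F = -7 + 3·71 + 2·71 (−61 from intervention) = 287
  J = 265 + 3·287 = 1126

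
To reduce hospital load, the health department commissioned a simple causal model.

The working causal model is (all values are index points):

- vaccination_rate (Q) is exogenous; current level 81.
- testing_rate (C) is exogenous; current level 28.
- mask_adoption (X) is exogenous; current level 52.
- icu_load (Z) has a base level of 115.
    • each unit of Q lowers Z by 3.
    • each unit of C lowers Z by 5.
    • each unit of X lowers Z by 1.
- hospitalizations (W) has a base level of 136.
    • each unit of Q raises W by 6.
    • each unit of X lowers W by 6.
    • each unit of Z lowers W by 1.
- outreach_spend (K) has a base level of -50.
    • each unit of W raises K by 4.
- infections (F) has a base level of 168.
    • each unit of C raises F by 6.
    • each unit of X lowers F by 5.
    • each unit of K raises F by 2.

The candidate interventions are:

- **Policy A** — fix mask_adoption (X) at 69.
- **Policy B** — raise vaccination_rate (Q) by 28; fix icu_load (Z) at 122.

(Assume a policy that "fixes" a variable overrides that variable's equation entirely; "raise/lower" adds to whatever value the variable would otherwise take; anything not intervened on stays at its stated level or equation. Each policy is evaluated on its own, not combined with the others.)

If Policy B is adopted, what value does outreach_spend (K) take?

1374

Policy B (Q + 28, Z := 122):
  Q = 81 + 28 = 109
  C = 28
  X = 52
  Z = 122
  W = 136 + 6·109 − 6·52 − 122 = 356
  K = -50 + 4·356 = 1374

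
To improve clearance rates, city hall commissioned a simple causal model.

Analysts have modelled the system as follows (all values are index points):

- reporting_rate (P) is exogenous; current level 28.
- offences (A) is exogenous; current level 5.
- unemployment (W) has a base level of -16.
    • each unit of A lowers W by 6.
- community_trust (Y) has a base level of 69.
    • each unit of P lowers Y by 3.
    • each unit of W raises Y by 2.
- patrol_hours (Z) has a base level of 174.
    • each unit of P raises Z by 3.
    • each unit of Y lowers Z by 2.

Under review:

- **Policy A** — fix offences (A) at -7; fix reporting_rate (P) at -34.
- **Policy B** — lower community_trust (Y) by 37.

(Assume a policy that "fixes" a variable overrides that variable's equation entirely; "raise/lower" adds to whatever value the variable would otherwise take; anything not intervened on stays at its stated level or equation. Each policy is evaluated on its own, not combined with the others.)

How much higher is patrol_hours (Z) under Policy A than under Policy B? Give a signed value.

Policy A (A := -7, P := -34):
  P = -34
  A = -7
  W = -16 − 6·(-7) = 26
  Y = 69 − 3·(-34) + 2·26 = 223
  Z = 174 + 3·(-34) − 2·223 = -374
Policy B (Y − 37):
  P = 28
  A = 5
  W = -16 − 6·5 = -46
  Y = 69 − 3·28 + 2·(-46) (−37 from intervention) = -144
  Z = 174 + 3·28 − 2·(-144) = 546
Z: -374 − 546 = -920

-920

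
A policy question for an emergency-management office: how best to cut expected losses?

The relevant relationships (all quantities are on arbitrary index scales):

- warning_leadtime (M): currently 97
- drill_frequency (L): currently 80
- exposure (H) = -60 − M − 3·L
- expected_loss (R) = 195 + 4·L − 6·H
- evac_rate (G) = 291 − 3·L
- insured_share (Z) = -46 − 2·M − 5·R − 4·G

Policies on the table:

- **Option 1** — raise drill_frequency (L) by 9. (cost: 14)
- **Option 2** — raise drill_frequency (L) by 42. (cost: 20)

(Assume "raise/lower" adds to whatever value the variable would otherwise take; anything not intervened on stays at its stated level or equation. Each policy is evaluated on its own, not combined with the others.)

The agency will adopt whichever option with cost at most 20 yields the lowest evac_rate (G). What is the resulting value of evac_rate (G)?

-75

Option 1 (L + 9):
  L = 80 + 9 = 89
  G = 291 − 3·89 = 24
Option 2 (L + 42):
  L = 80 + 42 = 122
  G = 291 − 3·122 = -75
Comparing — Option 1: G=24, Option 2: G=-75. Lowest is -75 (Option 2).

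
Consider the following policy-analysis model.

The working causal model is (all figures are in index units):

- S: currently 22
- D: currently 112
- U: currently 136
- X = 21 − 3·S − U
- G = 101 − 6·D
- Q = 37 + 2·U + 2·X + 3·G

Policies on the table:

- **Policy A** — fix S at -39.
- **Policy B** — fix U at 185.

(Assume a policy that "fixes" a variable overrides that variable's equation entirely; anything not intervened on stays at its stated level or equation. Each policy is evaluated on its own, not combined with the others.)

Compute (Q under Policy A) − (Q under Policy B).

366

Policy A (S := -39):
  S = -39
  D = 112
  U = 136
  X = 21 − 3·(-39) − 136 = 2
  G = 101 − 6·112 = -571
  Q = 37 + 2·136 + 2·2 + 3·(-571) = -1400
Policy B (U := 185):
  S = 22
  D = 112
  U = 185
  X = 21 − 3·22 − 185 = -230
  G = 101 − 6·112 = -571
  Q = 37 + 2·185 + 2·(-230) + 3·(-571) = -1766
Q: -1400 − (-1766) = 366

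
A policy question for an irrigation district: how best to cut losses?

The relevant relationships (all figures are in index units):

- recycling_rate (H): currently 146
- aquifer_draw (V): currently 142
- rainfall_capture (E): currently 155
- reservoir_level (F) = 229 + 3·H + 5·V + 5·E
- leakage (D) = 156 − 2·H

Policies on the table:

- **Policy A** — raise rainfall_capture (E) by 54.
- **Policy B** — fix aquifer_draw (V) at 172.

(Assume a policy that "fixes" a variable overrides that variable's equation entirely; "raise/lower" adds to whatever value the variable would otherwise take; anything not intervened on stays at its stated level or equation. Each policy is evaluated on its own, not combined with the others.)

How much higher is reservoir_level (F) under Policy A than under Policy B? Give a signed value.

120

Policy A (E + 54):
  H = 146
  V = 142
  E = 155 + 54 = 209
  F = 229 + 3·146 + 5·142 + 5·209 = 2422
Policy B (V := 172):
  H = 146
  V = 172
  E = 155
  F = 229 + 3·146 + 5·172 + 5·155 = 2302
F: 2422 − 2302 = 120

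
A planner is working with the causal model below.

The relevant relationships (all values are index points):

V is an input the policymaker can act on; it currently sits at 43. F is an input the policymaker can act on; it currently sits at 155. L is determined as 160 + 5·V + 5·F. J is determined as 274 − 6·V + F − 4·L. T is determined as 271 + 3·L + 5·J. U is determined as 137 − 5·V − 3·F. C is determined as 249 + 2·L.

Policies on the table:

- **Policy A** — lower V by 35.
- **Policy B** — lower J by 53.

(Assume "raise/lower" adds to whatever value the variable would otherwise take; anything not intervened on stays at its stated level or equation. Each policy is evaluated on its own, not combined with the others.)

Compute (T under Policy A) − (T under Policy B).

Policy A (V − 35):
  V = 43 − 35 = 8
  F = 155
  L = 160 + 5·8 + 5·155 = 975
  J = 274 − 6·8 + 155 − 4·975 = -3519
  T = 271 + 3·975 + 5·(-3519) = -14399
Policy B (J − 53):
  V = 43
  F = 155
  L = 160 + 5·43 + 5·155 = 1150
  J = 274 − 6·43 + 155 − 4·1150 (−53 from intervention) = -4482
  T = 271 + 3·1150 + 5·(-4482) = -18689
T: -14399 − (-18689) = 4290

4290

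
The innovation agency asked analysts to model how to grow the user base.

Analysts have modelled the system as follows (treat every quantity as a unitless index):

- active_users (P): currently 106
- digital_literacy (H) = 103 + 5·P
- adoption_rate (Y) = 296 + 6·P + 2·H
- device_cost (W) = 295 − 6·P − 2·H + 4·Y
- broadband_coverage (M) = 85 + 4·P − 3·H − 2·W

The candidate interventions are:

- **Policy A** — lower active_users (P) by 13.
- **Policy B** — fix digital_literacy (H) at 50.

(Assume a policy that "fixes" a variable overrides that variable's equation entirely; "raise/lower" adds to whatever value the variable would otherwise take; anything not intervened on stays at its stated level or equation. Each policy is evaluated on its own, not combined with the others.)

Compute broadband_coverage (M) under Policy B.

-7015

Policy B (H := 50):
  P = 106
  H = 50
  Y = 296 + 6·106 + 2·50 = 1032
  W = 295 − 6·106 − 2·50 + 4·1032 = 3687
  M = 85 + 4·106 − 3·50 − 2·3687 = -7015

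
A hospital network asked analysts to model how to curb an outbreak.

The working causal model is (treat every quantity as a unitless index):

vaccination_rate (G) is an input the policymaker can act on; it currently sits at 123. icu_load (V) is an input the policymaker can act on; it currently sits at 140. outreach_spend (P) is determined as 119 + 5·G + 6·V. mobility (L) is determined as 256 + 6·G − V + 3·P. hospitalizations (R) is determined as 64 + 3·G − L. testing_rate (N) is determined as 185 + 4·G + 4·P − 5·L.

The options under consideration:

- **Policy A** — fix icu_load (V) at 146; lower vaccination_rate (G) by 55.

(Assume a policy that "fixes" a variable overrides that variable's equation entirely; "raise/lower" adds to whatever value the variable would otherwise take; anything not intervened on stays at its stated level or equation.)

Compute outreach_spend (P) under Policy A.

Policy A (V := 146, G − 55):
  G = 123 − 55 = 68
  V = 146
  P = 119 + 5·68 + 6·146 = 1335

1335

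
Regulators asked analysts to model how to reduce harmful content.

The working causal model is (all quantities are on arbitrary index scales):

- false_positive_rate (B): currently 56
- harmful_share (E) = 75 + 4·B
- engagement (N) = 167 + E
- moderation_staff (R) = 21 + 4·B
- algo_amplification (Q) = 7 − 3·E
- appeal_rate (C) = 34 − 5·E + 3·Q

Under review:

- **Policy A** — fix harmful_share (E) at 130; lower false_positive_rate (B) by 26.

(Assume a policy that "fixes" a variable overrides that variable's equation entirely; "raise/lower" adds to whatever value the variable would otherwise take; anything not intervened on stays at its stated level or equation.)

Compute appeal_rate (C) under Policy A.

Policy A (E := 130, B − 26):
  B = 56 − 26 = 30
  E = 130
  Q = 7 − 3·130 = -383
  C = 34 − 5·130 + 3·(-383) = -1765

-1765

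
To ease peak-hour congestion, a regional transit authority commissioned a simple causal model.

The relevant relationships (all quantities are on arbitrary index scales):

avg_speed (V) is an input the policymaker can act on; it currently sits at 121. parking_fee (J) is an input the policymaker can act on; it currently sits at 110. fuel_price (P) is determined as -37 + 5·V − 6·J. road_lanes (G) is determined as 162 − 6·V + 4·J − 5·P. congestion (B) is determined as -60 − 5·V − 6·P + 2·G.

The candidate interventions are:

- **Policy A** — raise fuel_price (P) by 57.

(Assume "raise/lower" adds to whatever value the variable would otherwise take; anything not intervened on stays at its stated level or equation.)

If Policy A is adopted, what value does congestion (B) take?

-353

Policy A (P + 57):
  V = 121
  J = 110
  P = -37 + 5·121 − 6·110 (+57 from intervention) = -35
  G = 162 − 6·121 + 4·110 − 5·(-35) = 51
  B = -60 − 5·121 − 6·(-35) + 2·51 = -353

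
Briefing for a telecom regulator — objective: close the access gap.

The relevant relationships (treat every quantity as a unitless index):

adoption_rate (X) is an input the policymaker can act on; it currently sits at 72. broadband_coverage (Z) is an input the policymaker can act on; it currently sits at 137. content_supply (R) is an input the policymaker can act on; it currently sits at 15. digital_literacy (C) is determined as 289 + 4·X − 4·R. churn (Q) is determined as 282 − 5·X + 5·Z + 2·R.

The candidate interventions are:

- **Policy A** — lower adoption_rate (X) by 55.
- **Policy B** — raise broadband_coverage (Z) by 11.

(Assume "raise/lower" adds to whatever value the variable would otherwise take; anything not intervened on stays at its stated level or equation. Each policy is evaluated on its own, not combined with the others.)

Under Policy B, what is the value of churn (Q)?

692

Policy B (Z + 11):
  X = 72
  Z = 137 + 11 = 148
  R = 15
  Q = 282 − 5·72 + 5·148 + 2·15 = 692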